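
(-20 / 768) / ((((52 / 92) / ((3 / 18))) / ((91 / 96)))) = -805 / 110592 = -0.01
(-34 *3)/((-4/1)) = 51/2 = 25.50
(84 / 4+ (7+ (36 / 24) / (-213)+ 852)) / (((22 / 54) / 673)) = 2270629989 / 1562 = 1453668.37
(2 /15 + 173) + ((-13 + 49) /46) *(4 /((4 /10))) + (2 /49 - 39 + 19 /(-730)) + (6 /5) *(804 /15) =2545804633 /12340650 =206.29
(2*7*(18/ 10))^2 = 15876/ 25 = 635.04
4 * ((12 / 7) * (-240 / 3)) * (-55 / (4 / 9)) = 475200 / 7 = 67885.71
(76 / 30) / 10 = 19 / 75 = 0.25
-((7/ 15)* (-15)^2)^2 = -11025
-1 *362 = -362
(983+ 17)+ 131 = 1131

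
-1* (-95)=95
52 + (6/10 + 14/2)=298/5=59.60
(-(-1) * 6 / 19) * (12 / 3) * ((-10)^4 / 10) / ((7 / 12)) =288000 / 133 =2165.41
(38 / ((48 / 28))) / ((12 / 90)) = 665 / 4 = 166.25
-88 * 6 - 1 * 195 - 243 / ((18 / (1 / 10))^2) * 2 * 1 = -144603 / 200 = -723.02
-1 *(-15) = 15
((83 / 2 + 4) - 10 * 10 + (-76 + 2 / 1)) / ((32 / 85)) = -21845 / 64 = -341.33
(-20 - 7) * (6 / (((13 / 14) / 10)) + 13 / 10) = -231363 / 130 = -1779.72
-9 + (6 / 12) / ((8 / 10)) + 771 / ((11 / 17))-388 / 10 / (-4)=524863 / 440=1192.87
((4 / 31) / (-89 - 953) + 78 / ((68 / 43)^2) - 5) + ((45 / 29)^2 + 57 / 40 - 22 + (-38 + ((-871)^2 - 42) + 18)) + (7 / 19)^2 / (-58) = 5374967831551278081 / 7085499340195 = 758587.02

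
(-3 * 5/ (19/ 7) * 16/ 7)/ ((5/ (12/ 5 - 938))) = 224544/ 95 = 2363.62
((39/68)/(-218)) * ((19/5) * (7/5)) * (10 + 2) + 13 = 1188889/92650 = 12.83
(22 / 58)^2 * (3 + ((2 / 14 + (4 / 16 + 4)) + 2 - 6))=11495 / 23548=0.49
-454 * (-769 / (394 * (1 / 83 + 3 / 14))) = 3915.04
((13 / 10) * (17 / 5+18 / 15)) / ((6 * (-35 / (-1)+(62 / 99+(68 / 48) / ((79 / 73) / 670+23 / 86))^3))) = 5359105221384183984 / 1287794729527150031975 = 0.00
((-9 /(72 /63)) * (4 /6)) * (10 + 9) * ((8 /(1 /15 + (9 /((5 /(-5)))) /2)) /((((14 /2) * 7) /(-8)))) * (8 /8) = -1440 /49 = -29.39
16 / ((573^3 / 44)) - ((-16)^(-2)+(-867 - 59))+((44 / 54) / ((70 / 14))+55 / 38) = 1414718170771991 / 1525127604480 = 927.61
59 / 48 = 1.23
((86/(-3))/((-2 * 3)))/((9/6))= 86/27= 3.19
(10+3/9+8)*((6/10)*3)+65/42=1451/42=34.55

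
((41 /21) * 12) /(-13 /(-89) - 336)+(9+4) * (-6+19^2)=965614159 /209237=4614.93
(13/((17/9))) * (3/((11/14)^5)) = 188776224/2737867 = 68.95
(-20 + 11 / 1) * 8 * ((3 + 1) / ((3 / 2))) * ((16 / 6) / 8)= -64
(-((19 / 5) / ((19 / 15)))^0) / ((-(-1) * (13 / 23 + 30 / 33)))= -253 / 373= -0.68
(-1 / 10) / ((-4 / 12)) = 3 / 10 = 0.30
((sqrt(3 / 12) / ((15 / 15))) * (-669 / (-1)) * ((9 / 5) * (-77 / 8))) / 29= -463617 / 2320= -199.83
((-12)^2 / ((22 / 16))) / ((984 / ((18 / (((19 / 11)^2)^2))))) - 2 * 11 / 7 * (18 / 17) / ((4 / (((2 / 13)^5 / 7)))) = 355658253622848 / 1652570604885109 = 0.22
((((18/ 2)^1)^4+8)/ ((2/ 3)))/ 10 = 985.35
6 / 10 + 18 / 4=51 / 10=5.10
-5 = -5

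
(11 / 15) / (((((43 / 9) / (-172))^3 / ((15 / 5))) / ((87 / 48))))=-930204 / 5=-186040.80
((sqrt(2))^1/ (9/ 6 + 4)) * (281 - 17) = 48 * sqrt(2) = 67.88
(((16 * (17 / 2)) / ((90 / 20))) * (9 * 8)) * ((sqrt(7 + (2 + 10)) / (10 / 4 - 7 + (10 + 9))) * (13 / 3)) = 56576 * sqrt(19) / 87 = 2834.59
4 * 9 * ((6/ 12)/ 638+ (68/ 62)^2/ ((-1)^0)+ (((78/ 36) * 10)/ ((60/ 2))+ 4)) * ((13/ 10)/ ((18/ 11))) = 850189379/ 5016420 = 169.48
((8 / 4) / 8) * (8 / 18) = 1 / 9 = 0.11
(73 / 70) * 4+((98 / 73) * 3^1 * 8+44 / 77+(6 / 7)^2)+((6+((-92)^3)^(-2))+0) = 473876135230375389 / 10844659199037440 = 43.70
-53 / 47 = -1.13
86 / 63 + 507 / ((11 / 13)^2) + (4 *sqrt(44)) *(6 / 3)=16 *sqrt(11) + 5408435 / 7623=762.56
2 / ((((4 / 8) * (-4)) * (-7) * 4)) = 1 / 28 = 0.04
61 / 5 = 12.20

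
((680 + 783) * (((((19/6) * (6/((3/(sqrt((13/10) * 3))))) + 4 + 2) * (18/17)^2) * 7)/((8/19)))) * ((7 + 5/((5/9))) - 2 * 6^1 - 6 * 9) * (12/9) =-332730090 * sqrt(390)/289 - 3152179800/289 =-33643849.77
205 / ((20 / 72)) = 738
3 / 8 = 0.38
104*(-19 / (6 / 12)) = -3952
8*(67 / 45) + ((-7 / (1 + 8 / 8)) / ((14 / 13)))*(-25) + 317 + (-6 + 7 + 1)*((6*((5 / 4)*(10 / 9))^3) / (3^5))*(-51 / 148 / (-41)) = 489883173907 / 1194364440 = 410.16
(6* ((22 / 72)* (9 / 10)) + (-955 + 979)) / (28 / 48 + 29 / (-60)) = 513 / 2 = 256.50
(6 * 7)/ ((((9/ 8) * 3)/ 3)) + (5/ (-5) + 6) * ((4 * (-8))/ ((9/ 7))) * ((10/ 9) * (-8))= 92624/ 81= 1143.51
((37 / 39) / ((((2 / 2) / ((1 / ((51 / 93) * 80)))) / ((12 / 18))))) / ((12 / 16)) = 1147 / 59670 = 0.02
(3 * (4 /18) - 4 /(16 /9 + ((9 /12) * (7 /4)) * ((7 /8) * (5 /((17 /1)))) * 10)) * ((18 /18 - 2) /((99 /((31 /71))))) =512678 /1064535021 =0.00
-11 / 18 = -0.61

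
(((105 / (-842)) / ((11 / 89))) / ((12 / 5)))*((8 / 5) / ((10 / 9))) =-5607 / 9262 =-0.61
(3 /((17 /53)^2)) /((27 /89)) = 250001 /2601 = 96.12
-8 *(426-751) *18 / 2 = 23400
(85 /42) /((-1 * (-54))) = 85 /2268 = 0.04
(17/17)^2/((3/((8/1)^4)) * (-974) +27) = 0.04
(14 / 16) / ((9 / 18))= 7 / 4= 1.75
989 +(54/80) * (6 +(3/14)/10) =5561161/5600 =993.06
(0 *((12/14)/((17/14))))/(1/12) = 0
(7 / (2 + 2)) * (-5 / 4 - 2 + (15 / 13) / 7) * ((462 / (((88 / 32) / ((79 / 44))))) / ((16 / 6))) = -5589171 / 9152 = -610.70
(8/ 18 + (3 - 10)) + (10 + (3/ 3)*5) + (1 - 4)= 49/ 9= 5.44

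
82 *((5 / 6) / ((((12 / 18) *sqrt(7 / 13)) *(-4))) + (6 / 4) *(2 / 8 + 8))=4059 / 4 - 205 *sqrt(91) / 56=979.83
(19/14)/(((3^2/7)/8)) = 76/9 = 8.44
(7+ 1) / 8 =1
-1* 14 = -14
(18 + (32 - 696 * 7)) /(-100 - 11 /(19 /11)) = 91618 /2021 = 45.33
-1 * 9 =-9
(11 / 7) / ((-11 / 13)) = -1.86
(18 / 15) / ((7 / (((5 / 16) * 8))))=3 / 7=0.43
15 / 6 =5 / 2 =2.50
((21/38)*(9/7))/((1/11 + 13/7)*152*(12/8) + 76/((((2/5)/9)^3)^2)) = 1848/25646642608325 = 0.00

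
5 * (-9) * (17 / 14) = -765 / 14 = -54.64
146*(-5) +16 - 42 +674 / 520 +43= -185043 / 260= -711.70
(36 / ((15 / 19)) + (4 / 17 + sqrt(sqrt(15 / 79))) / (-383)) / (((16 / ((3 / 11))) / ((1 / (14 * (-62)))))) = -556683 / 621670280 + 3 * 15^(1 / 4) * 79^(3 / 4) / 4622301376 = -0.00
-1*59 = -59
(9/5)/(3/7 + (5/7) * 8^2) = 63/1615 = 0.04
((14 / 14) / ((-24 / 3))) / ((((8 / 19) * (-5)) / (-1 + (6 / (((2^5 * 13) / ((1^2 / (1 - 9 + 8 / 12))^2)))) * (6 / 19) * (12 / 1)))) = -238853 / 4026880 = -0.06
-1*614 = -614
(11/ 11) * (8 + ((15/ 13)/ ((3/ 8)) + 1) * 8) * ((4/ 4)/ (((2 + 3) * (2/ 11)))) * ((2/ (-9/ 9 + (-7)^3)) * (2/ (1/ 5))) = -1452/ 559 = -2.60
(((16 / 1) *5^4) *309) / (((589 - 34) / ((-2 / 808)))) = -51500 / 3737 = -13.78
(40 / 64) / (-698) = -5 / 5584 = -0.00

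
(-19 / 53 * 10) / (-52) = 95 / 1378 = 0.07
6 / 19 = 0.32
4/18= 2/9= 0.22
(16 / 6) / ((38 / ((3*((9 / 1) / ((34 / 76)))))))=72 / 17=4.24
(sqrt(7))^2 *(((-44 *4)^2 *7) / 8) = 189728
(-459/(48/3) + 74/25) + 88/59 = -571969/23600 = -24.24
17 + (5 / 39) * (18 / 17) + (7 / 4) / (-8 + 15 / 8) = 26067 / 1547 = 16.85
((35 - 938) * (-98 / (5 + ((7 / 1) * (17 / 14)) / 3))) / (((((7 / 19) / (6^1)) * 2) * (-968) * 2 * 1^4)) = -1080891 / 22748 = -47.52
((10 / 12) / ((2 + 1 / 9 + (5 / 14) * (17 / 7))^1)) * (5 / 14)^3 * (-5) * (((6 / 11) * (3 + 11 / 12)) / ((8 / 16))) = -440625 / 1618232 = -0.27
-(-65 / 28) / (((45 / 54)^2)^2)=4212 / 875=4.81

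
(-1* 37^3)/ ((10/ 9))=-455877/ 10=-45587.70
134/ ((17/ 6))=804/ 17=47.29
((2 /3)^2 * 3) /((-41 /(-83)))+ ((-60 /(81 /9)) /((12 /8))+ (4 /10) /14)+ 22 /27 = -34943 /38745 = -0.90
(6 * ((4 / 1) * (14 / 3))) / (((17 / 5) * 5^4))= 0.05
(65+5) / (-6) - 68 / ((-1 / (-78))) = -15947 / 3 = -5315.67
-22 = -22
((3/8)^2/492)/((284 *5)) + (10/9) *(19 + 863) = 980.00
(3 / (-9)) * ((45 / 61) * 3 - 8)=353 / 183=1.93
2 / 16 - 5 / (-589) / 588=86593 / 692664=0.13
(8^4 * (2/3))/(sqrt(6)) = 4096 * sqrt(6)/9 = 1114.79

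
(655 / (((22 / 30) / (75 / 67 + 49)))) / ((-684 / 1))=-65.45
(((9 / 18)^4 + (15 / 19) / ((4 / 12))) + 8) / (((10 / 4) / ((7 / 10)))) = 22197 / 7600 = 2.92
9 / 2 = 4.50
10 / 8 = 5 / 4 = 1.25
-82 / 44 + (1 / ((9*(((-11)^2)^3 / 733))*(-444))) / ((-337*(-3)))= -13338098552731 / 7157028491316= -1.86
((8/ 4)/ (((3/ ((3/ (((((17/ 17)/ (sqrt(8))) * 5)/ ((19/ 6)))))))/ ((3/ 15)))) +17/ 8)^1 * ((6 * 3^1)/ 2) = 25.57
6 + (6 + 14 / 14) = 13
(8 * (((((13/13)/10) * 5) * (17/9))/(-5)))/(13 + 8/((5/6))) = -68/1017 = -0.07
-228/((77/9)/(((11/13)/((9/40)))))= -9120/91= -100.22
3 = 3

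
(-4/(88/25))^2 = 625/484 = 1.29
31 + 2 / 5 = 157 / 5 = 31.40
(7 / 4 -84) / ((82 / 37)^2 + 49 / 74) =-450401 / 30522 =-14.76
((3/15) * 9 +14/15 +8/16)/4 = 97/120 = 0.81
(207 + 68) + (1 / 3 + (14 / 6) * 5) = 287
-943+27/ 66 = -20737/ 22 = -942.59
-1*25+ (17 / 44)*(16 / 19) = -5157 / 209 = -24.67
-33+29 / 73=-32.60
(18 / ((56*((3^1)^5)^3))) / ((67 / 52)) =13 / 747737487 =0.00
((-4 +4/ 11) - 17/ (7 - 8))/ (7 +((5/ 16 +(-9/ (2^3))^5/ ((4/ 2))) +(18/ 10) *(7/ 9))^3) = 5172102697058304000/ 2916011632588138073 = 1.77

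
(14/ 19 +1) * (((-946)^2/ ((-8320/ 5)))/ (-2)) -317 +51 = 3178129/ 15808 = 201.05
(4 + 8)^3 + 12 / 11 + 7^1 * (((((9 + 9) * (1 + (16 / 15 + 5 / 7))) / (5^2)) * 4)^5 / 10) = 99936162993558347724 / 4029998779296875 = 24798.06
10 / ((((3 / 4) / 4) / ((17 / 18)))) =1360 / 27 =50.37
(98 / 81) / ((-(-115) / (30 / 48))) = 49 / 7452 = 0.01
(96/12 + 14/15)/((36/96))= 1072/45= 23.82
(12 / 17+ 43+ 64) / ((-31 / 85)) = -9155 / 31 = -295.32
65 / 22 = 2.95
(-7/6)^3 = -343/216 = -1.59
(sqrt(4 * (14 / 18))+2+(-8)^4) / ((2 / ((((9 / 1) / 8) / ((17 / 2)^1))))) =3 * sqrt(7) / 68+18441 / 68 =271.31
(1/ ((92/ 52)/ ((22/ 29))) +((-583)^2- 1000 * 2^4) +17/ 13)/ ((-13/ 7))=-19659196032/ 112723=-174402.70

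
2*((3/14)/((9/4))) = 4/21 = 0.19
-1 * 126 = -126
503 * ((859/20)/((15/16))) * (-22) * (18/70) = -114068328/875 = -130363.80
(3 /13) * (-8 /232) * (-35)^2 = -3675 /377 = -9.75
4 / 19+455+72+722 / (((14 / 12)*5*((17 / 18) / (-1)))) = 4478571 / 11305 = 396.16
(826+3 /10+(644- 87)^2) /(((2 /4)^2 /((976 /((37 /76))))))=461486429056 /185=2494521238.14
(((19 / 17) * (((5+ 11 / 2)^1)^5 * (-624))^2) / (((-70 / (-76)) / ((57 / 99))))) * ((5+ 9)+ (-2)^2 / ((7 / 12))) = 86414871727157319801 / 935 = 92422322702842053.26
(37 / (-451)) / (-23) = 37 / 10373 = 0.00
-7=-7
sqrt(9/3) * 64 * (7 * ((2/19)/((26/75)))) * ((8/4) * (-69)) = -32514.87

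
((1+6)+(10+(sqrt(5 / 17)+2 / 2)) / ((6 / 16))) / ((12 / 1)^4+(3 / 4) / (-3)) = 32 * sqrt(85) / 4230093+436 / 248829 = 0.00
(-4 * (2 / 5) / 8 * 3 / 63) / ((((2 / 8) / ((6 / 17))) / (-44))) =352 / 595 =0.59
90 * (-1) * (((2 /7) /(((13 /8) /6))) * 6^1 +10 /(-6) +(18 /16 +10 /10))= -222375 /364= -610.92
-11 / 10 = -1.10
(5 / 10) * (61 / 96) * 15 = 305 / 64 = 4.77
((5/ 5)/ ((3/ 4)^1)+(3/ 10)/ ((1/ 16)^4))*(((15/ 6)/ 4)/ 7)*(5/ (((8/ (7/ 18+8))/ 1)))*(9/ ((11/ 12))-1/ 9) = 4863395165/ 54432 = 89348.09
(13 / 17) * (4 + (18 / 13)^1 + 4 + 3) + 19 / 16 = 2899 / 272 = 10.66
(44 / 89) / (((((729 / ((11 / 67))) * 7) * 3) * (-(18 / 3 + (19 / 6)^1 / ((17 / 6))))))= -68 / 91287567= -0.00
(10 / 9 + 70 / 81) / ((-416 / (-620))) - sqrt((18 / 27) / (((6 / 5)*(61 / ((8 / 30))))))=3100 / 1053 - 2*sqrt(183) / 549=2.89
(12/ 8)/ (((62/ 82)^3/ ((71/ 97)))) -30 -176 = -1175887351/ 5779454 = -203.46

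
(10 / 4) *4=10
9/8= 1.12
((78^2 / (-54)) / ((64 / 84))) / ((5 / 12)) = -3549 / 10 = -354.90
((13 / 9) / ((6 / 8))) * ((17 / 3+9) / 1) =2288 / 81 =28.25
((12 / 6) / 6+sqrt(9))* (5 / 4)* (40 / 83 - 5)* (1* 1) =-3125 / 166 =-18.83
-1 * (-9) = 9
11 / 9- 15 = -124 / 9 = -13.78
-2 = -2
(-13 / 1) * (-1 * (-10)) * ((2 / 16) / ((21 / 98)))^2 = -3185 / 72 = -44.24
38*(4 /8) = 19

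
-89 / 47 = -1.89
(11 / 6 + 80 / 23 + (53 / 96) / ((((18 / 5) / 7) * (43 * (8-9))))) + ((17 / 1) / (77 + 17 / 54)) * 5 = 6.39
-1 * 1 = -1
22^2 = 484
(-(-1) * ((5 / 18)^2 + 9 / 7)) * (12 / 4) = 3091 / 756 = 4.09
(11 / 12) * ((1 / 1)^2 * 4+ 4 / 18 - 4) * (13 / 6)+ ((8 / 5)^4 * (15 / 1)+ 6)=4242187 / 40500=104.75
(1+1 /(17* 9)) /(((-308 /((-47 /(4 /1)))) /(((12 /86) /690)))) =47 /6052680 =0.00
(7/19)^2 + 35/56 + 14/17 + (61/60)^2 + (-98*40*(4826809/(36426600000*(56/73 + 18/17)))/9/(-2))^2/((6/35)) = 395876540758957158960017657/151136475449251750920000000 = 2.62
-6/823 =-0.01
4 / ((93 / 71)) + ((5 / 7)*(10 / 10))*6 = 4778 / 651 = 7.34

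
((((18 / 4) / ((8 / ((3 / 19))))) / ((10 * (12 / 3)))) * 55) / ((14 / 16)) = 297 / 2128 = 0.14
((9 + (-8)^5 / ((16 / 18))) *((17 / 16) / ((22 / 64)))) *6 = -7518420 / 11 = -683492.73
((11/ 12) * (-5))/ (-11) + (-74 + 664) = 7085/ 12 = 590.42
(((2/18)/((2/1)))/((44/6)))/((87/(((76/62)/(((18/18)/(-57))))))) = -361/59334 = -0.01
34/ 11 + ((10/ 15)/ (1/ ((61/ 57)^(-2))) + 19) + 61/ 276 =258632795/ 11296956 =22.89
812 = 812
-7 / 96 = -0.07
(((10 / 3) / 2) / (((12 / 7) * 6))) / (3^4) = 35 / 17496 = 0.00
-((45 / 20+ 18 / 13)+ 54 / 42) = -1791 / 364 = -4.92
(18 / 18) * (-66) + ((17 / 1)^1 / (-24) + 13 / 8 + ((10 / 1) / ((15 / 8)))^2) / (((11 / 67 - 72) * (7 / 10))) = -5768429 / 86634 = -66.58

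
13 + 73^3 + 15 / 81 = 10503815 / 27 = 389030.19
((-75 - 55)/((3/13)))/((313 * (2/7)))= -5915/939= -6.30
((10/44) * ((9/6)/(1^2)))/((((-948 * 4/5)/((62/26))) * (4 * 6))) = -775/17352192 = -0.00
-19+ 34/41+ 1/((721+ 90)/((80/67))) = -40477785/2227817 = -18.17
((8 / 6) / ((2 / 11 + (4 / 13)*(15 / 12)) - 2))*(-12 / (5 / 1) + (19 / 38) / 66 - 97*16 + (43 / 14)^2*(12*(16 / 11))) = 584271103 / 452025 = 1292.56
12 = 12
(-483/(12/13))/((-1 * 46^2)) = 91/368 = 0.25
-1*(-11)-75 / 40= 9.12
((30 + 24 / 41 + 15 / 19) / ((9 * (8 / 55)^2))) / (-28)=-24644675 / 4187904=-5.88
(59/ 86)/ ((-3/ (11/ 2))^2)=2.31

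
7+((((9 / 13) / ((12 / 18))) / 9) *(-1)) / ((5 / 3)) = 901 / 130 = 6.93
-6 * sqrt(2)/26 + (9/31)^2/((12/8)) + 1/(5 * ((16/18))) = 10809/38440-3 * sqrt(2)/13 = -0.05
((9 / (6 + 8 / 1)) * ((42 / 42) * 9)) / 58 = 81 / 812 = 0.10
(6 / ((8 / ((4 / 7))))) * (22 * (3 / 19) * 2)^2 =52272 / 2527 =20.69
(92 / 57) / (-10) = -46 / 285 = -0.16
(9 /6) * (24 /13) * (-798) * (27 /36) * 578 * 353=-4396116564 /13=-338162812.62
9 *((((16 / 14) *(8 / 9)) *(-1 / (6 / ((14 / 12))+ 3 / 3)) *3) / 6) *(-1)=32 / 43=0.74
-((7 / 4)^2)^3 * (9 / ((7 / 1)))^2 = -194481 / 4096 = -47.48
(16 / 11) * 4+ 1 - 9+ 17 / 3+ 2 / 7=871 / 231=3.77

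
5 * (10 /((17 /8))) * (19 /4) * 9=17100 /17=1005.88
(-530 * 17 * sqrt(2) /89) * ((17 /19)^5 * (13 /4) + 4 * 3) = -618585572965 * sqrt(2) /440745622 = -1984.85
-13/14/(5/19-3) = 19/56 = 0.34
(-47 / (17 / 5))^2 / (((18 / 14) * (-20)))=-77315 / 10404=-7.43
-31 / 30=-1.03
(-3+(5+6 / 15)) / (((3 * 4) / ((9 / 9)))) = 1 / 5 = 0.20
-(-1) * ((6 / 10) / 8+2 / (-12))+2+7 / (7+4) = 3359 / 1320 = 2.54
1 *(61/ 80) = 61/ 80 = 0.76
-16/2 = -8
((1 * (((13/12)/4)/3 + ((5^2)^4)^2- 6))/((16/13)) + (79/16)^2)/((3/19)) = 2713623047303507/3456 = 785191853965.14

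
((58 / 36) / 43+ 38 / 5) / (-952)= -29557 / 3684240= -0.01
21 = 21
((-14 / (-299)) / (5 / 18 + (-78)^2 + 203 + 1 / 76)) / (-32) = -1197 / 5143406372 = -0.00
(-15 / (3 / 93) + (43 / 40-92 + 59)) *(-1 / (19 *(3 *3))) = 19877 / 6840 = 2.91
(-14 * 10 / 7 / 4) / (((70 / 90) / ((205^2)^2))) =-11353504017.86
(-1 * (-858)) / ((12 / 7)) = 1001 / 2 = 500.50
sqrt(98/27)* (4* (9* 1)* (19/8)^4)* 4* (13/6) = 11859211* sqrt(6)/1536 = 18912.12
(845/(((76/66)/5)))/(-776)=-139425/29488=-4.73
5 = 5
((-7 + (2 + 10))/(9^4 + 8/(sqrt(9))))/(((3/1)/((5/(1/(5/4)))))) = 125/78764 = 0.00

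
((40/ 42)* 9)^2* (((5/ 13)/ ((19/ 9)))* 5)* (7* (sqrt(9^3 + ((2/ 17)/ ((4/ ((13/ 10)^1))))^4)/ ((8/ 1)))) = 1581.12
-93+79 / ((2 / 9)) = 525 / 2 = 262.50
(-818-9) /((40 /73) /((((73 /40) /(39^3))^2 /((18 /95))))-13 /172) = -1051371348812 /139443592659829601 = -0.00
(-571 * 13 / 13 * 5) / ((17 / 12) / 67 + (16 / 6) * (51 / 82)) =-1699.73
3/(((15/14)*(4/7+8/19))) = 931/330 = 2.82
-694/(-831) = 0.84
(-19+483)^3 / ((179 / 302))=30168997888 / 179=168541887.64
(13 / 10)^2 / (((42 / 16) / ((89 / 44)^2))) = 1338649 / 508200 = 2.63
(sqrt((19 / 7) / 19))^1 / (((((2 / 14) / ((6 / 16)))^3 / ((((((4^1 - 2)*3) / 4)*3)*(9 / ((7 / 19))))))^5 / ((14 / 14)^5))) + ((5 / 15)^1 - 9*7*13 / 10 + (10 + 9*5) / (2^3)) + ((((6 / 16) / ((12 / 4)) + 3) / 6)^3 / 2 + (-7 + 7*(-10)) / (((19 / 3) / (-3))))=-801570217 / 21012480 + 4999128268292402480234106845751*sqrt(7) / 1125899906842624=11747447610246053.25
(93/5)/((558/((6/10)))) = 0.02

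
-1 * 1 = -1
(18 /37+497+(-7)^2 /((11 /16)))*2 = 462970 /407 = 1137.52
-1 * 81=-81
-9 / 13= -0.69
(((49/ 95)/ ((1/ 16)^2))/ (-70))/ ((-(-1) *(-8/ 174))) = 41.03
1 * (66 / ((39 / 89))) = 1958 / 13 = 150.62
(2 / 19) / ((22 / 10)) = 10 / 209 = 0.05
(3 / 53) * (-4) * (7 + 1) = -96 / 53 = -1.81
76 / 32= 19 / 8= 2.38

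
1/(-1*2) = -0.50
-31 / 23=-1.35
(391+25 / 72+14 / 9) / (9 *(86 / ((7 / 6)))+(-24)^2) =198023 / 624672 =0.32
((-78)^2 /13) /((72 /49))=318.50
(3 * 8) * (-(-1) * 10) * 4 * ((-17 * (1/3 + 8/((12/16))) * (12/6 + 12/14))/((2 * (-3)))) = 598400/7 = 85485.71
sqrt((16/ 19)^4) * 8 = 2048/ 361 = 5.67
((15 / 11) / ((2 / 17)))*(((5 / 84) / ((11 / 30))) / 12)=2125 / 13552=0.16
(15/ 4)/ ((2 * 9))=5/ 24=0.21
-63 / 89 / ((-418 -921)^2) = -63 / 159569969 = -0.00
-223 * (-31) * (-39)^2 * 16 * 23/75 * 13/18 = 2794566424/75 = 37260885.65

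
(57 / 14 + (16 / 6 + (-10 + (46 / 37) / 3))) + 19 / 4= 1971 / 1036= 1.90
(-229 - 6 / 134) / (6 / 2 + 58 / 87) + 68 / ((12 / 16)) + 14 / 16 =514277 / 17688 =29.07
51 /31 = 1.65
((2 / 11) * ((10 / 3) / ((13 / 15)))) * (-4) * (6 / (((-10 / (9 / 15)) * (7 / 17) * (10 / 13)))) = 1224 / 385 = 3.18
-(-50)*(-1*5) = -250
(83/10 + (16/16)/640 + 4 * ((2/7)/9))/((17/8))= 339839/85680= 3.97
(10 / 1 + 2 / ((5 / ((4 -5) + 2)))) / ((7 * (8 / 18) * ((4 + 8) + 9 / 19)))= 741 / 2765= 0.27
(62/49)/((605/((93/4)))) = 2883/59290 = 0.05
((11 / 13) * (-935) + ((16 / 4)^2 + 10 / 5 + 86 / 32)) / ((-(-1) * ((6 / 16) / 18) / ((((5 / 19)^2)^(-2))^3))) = -1064097626954357290131 / 3173828125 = -335272606154.23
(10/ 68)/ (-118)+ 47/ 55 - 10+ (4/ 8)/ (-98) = -24738101/ 2703085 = -9.15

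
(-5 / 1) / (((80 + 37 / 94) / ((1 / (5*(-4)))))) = 47 / 15114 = 0.00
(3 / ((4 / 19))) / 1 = 57 / 4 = 14.25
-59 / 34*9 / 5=-531 / 170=-3.12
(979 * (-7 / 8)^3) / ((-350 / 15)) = 143913 / 5120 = 28.11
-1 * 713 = -713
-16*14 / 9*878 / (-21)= 28096 / 27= 1040.59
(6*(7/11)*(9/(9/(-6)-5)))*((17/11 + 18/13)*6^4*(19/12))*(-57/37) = 37049984496/756613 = 48968.21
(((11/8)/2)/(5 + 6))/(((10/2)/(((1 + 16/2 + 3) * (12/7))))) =9/35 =0.26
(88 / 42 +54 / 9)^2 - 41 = 10819 / 441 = 24.53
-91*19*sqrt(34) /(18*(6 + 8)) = -247*sqrt(34) /36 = -40.01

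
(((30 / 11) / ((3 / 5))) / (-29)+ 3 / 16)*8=157 / 638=0.25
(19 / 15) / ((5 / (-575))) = -437 / 3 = -145.67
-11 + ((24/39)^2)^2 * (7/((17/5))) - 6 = -8110769/485537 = -16.70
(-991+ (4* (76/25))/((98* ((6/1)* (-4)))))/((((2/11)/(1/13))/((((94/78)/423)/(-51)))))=1178276/50307075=0.02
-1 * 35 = -35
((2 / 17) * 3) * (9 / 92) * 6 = 81 / 391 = 0.21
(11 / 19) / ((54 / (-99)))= -121 / 114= -1.06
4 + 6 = 10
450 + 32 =482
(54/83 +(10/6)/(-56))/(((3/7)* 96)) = 8657/573696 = 0.02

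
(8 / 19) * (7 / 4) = 14 / 19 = 0.74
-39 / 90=-13 / 30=-0.43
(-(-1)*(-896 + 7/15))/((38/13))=-9191/30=-306.37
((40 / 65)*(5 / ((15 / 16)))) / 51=128 / 1989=0.06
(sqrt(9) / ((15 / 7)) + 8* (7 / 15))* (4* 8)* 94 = 15441.07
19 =19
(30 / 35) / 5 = 0.17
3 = 3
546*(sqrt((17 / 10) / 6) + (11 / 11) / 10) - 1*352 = -1487 / 5 + 91*sqrt(255) / 5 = -6.77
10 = 10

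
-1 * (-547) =547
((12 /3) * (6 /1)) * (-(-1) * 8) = 192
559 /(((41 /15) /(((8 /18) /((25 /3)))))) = 2236 /205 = 10.91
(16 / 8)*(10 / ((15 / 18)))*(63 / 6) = 252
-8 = -8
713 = 713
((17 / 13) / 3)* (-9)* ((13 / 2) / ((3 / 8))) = -68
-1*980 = -980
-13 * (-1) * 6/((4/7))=273/2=136.50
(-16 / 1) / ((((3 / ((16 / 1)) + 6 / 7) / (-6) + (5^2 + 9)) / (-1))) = 3584 / 7577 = 0.47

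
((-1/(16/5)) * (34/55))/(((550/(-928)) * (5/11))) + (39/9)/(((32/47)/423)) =118489177/44000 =2692.94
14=14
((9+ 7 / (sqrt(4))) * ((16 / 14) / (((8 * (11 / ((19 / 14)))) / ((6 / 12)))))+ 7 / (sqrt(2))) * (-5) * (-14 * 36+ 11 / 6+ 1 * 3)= 7113125 / 25872+ 104825 * sqrt(2) / 12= 12628.68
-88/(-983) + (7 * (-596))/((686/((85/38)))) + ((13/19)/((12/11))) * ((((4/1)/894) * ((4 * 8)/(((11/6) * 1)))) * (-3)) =-1862834755/136360777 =-13.66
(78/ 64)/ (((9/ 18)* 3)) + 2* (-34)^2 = 37005/ 16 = 2312.81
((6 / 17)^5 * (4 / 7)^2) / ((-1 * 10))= -62208 / 347864965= -0.00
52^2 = 2704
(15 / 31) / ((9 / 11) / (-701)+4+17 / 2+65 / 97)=22439010 / 610695629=0.04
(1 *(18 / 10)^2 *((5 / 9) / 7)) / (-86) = -9 / 3010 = -0.00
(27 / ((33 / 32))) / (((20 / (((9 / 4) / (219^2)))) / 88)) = 144 / 26645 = 0.01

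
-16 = -16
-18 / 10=-9 / 5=-1.80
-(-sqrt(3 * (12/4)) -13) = 16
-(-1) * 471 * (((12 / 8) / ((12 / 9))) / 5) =4239 / 40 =105.98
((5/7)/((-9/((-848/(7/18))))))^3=609800192000/117649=5183216.11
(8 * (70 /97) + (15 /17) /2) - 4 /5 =89283 /16490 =5.41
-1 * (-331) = 331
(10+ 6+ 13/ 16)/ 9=269/ 144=1.87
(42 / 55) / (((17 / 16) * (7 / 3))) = 288 / 935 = 0.31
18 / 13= 1.38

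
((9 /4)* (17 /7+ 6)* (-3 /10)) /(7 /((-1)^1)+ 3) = 1.42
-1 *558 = -558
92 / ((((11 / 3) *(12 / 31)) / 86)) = 61318 / 11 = 5574.36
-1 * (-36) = 36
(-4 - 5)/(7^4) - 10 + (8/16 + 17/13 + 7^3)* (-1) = -22149459/62426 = -354.81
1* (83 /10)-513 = -5047 /10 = -504.70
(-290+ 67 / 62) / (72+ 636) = -5971 / 14632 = -0.41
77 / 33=7 / 3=2.33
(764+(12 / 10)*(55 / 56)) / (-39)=-21425 / 1092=-19.62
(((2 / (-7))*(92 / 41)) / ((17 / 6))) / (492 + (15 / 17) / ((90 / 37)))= -6624 / 14413427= -0.00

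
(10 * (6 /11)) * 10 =54.55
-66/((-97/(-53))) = -3498/97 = -36.06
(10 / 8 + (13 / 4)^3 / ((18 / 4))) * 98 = 125293 / 144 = 870.09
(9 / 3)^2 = 9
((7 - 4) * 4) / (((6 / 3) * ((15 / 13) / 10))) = 52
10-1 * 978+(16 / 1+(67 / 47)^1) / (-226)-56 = -10877747 / 10622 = -1024.08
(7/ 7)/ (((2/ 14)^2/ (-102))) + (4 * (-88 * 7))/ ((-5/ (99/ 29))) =-480774/ 145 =-3315.68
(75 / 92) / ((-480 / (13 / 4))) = -65 / 11776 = -0.01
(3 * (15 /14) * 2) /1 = 45 /7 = 6.43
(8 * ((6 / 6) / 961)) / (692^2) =0.00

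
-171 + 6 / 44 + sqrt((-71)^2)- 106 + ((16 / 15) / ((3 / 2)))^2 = -9148697 / 44550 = -205.36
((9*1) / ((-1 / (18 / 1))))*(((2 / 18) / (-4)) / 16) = 9 / 32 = 0.28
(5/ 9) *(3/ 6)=5/ 18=0.28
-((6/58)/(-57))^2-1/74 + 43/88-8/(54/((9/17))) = 19998942617/50414767656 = 0.40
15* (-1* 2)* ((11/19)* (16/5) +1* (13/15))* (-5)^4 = -968750/19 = -50986.84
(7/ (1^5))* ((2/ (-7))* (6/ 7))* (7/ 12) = -1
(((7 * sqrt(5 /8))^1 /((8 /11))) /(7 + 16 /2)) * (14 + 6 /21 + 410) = 1089 * sqrt(10) /16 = 215.23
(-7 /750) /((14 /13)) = -13 /1500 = -0.01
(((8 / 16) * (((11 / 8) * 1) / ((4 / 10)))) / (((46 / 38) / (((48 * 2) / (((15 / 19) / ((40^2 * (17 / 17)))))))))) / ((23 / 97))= 616299200 / 529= 1165026.84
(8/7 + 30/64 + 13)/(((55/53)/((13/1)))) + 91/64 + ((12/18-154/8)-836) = -670.12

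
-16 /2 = -8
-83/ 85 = -0.98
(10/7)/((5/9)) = 18/7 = 2.57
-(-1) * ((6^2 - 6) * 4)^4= 207360000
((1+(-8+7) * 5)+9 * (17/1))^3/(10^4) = 3307949/10000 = 330.79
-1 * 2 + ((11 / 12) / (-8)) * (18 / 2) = -3.03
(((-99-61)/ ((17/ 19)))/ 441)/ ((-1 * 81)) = 3040/ 607257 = 0.01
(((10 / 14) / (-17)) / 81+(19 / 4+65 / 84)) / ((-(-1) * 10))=53239 / 96390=0.55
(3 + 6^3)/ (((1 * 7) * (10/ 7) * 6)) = 73/ 20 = 3.65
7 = 7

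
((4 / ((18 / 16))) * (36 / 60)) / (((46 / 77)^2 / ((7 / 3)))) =332024 / 23805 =13.95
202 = 202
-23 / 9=-2.56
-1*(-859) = 859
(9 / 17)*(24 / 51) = 72 / 289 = 0.25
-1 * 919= -919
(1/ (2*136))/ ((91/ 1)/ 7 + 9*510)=1/ 1252016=0.00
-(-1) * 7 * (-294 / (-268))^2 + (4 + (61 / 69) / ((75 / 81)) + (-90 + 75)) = -16737631 / 10324700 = -1.62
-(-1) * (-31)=-31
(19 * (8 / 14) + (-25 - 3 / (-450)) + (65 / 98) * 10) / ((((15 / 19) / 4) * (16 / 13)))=-13622297 / 441000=-30.89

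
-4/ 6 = -2/ 3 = -0.67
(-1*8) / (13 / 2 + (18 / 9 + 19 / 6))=-24 / 35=-0.69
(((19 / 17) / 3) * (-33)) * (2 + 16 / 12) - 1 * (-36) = -254 / 51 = -4.98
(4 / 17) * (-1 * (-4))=16 / 17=0.94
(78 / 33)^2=676 / 121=5.59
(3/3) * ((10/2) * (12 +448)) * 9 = 20700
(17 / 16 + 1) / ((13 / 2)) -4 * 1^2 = -383 / 104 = -3.68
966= 966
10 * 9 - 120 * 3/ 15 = 66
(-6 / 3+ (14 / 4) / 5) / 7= -0.19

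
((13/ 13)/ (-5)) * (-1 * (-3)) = -3/ 5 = -0.60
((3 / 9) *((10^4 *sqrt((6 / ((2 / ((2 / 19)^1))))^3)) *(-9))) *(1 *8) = -1440000 *sqrt(114) / 361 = -42590.01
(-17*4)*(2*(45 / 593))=-6120 / 593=-10.32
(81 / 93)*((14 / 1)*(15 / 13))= 14.07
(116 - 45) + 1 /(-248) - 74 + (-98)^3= -233416361 /248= -941195.00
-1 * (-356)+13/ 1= 369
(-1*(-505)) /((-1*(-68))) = 7.43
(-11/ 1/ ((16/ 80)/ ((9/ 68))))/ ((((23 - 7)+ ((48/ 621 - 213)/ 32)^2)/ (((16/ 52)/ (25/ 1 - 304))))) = 2413255680/ 18118453584491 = 0.00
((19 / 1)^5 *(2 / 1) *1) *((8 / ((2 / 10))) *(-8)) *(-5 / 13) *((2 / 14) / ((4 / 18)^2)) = 160451215200 / 91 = 1763200167.03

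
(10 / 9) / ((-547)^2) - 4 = -10771514 / 2692881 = -4.00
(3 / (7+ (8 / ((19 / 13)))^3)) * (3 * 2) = 41154 / 390959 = 0.11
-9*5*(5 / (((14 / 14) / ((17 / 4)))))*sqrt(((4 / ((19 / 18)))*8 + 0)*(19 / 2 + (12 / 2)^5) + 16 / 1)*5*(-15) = 286875*sqrt(5325643) / 19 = 34843769.10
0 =0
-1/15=-0.07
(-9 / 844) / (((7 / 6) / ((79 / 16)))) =-2133 / 47264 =-0.05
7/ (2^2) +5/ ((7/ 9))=229/ 28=8.18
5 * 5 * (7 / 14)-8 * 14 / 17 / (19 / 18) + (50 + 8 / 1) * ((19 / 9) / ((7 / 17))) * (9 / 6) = 6135985 / 13566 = 452.31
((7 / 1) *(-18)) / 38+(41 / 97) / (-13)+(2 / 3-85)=-6302293 / 71877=-87.68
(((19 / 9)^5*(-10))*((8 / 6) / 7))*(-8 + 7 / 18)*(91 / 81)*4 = 352794585520 / 129140163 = 2731.87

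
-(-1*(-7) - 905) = 898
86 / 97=0.89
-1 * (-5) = 5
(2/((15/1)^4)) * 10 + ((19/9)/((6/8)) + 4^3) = 676504/10125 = 66.82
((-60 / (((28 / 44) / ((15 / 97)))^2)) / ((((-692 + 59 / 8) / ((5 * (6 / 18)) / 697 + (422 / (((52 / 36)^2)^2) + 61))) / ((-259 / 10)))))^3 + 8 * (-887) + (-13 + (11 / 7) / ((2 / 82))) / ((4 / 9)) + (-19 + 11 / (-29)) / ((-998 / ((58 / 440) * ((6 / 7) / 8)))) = -2677996889867244089656632033402481910966712931025056900073 / 162612725211504868556147816371813942125961504381848560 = -16468.56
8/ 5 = 1.60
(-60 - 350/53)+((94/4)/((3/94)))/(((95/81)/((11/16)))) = 365.02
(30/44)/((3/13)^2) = 845/66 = 12.80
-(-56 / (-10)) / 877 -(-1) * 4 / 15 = 3424 / 13155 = 0.26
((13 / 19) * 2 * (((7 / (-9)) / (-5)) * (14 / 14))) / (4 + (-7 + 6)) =0.07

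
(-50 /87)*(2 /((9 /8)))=-800 /783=-1.02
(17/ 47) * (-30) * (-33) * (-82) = -1380060/ 47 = -29362.98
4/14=2/7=0.29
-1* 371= -371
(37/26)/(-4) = -37/104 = -0.36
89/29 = 3.07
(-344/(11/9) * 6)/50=-9288/275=-33.77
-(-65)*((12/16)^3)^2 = 47385/4096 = 11.57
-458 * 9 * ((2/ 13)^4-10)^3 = 96018568057250815248/ 23298085122481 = 4121307.29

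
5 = 5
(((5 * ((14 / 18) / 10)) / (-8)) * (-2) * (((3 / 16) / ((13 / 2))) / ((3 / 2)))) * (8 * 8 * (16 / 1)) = 224 / 117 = 1.91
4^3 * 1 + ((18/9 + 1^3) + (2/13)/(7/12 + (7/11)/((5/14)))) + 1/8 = 10907901/162344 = 67.19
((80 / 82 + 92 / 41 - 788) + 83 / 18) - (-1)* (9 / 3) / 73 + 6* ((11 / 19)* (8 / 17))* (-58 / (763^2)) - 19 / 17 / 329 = -371446851887101169 / 476133433449786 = -780.13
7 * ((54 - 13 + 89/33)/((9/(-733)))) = -24912.13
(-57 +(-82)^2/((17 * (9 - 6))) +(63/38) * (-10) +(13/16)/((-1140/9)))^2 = 326328725414041/96149606400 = 3393.97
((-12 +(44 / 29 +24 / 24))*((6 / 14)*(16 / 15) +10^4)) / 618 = -3208480 / 20909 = -153.45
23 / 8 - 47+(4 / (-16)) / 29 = -10239 / 232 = -44.13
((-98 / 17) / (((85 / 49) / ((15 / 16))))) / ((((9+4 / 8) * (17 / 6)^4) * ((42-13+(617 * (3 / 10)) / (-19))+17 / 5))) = -222264 / 989640329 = -0.00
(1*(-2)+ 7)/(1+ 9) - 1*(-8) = 17/2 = 8.50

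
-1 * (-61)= 61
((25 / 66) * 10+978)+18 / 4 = 65095 / 66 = 986.29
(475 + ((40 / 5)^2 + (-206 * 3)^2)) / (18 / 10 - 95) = -1912315 / 466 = -4103.68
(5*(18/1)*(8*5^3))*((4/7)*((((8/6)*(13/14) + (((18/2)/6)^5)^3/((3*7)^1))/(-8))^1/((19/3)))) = -85504921875/3813376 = -22422.37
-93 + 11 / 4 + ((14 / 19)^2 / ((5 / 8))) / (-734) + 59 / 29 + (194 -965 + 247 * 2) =-28064149719 / 76842460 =-365.22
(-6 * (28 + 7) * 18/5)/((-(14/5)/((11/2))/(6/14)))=4455/7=636.43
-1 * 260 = -260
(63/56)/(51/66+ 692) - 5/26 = -0.19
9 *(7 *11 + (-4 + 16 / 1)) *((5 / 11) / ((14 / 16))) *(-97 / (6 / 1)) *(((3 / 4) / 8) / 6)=-129495 / 1232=-105.11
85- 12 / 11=923 / 11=83.91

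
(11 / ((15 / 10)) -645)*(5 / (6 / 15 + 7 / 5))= -47825 / 27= -1771.30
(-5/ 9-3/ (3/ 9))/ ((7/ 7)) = -86/ 9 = -9.56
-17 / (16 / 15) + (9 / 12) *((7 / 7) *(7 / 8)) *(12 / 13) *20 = -795 / 208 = -3.82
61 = 61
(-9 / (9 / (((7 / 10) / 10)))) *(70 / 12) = -49 / 120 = -0.41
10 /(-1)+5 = -5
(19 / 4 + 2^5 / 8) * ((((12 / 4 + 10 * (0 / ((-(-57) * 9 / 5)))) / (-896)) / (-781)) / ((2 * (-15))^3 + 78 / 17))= -85 / 61170019328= -0.00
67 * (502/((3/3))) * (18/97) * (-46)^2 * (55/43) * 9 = 634120637040/4171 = 152030840.82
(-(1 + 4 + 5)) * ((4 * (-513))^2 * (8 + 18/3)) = -589498560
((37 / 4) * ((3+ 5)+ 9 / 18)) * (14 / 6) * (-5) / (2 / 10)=-110075 / 24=-4586.46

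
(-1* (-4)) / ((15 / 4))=16 / 15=1.07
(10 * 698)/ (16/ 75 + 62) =261750/ 2333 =112.19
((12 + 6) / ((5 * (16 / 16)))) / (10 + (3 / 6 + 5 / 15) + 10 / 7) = 756 / 2575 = 0.29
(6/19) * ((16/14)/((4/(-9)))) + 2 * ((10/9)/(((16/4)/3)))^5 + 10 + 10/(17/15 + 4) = 11.94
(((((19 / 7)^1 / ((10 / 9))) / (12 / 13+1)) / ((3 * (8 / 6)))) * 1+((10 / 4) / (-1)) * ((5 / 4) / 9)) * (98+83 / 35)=-546857 / 183750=-2.98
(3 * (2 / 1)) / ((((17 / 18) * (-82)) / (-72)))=3888 / 697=5.58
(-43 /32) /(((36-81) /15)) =43 /96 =0.45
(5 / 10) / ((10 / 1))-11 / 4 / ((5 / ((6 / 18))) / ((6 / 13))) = -9 / 260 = -0.03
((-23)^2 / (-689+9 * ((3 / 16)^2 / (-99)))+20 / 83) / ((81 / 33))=-933211972 / 4348062153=-0.21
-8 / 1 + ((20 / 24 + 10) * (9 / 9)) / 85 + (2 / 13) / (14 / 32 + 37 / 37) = -236833 / 30498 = -7.77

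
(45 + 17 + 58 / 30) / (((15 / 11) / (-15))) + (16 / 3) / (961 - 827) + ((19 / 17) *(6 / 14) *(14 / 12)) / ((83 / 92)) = -332112001 / 472685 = -702.61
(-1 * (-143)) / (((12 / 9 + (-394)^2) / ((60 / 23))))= 495 / 205988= 0.00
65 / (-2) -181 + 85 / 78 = -8284 / 39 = -212.41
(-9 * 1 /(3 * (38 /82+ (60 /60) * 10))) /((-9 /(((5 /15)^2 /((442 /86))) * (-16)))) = -28208 /2559843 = -0.01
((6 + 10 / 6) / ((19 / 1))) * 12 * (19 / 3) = 92 / 3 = 30.67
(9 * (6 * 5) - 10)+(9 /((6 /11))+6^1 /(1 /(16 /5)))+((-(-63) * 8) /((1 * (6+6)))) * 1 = 3377 /10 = 337.70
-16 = -16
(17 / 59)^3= 4913 / 205379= 0.02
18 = 18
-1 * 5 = -5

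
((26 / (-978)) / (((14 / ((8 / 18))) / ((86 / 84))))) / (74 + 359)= -559 / 280128051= -0.00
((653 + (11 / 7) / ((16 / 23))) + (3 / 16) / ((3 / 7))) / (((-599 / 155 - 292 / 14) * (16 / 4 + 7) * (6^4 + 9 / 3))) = -5691445 / 3066190776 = -0.00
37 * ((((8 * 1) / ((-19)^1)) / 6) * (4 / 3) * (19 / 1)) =-592 / 9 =-65.78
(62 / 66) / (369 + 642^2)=31 / 13613589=0.00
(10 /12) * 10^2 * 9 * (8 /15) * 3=1200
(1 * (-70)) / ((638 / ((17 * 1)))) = -595 / 319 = -1.87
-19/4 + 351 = 1385/4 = 346.25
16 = 16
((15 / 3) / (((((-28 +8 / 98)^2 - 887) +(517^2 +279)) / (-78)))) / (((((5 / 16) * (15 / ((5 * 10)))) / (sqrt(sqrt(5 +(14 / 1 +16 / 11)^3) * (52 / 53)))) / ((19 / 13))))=-0.18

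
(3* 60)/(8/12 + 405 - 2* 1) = 540/1211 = 0.45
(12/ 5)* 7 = 84/ 5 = 16.80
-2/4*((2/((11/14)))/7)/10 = -1/55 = -0.02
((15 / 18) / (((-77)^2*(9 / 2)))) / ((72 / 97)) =485 / 11525976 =0.00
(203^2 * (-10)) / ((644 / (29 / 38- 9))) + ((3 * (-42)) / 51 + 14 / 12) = 469754663 / 89148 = 5269.38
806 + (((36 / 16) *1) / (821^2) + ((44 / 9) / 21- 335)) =240128456033 / 509574996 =471.23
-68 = -68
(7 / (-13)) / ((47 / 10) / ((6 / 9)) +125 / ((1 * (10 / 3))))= -140 / 11583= -0.01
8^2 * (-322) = -20608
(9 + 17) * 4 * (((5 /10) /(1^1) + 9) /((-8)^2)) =247 /16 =15.44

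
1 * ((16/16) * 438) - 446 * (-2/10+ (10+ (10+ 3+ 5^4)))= -1442404/5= -288480.80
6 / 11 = 0.55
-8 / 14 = -4 / 7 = -0.57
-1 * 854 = -854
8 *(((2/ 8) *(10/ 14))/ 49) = 10/ 343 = 0.03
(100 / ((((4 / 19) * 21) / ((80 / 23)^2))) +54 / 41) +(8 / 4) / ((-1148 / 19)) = 35778517 / 130134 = 274.94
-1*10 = -10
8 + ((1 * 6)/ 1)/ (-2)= 5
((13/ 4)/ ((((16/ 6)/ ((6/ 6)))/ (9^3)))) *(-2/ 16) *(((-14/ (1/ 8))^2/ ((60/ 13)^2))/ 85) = -26159679/ 34000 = -769.40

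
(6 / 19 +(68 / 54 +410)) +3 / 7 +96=1824241 / 3591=508.00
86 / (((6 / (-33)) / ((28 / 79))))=-13244 / 79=-167.65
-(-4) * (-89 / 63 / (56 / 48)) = -712 / 147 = -4.84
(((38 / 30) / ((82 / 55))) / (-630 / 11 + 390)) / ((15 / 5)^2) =2299 / 8103240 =0.00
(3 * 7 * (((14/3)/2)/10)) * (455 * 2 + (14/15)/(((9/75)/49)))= 56938/9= 6326.44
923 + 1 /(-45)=41534 /45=922.98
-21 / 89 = -0.24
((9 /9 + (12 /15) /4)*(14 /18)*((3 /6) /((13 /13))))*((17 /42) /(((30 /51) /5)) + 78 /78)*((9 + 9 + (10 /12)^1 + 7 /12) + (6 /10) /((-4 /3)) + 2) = 234617 /5400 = 43.45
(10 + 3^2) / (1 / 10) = 190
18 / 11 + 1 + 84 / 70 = 211 / 55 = 3.84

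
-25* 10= -250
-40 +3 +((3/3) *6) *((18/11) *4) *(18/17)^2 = 22345/3179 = 7.03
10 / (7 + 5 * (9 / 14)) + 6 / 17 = 3238 / 2431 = 1.33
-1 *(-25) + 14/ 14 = 26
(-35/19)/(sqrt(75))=-7 * sqrt(3)/57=-0.21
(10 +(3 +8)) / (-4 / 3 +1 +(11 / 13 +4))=819 / 176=4.65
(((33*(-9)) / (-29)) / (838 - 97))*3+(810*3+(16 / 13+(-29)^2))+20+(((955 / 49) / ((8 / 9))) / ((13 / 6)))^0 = 1814593 / 551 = 3293.27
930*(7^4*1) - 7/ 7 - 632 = 2232297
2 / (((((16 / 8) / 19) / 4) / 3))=228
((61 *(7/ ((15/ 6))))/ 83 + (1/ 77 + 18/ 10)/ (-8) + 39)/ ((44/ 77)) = 1043809/ 14608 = 71.45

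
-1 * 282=-282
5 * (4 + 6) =50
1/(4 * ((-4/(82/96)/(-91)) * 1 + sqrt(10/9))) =-805896/69435917 + 41761083 * sqrt(10)/555487336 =0.23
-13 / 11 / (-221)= 1 / 187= 0.01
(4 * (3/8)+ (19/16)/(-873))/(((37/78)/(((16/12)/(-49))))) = -272129/3165498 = -0.09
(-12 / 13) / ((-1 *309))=4 / 1339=0.00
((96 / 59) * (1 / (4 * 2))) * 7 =84 / 59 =1.42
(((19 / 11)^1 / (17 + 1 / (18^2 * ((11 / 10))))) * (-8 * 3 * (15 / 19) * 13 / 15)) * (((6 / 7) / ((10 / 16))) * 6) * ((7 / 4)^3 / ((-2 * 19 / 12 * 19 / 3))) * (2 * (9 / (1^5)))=3610964448 / 54689695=66.03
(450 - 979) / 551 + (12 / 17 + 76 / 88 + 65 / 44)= 860037 / 412148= 2.09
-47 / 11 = -4.27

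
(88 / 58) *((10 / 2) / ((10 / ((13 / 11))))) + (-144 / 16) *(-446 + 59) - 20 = 100453 / 29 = 3463.90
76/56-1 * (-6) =103/14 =7.36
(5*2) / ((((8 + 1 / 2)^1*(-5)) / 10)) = -40 / 17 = -2.35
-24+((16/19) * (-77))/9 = -5336/171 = -31.20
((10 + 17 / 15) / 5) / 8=167 / 600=0.28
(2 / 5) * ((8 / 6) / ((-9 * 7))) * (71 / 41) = -568 / 38745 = -0.01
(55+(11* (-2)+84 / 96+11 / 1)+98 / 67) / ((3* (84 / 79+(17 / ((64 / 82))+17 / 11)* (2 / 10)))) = 143889020 / 53366103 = 2.70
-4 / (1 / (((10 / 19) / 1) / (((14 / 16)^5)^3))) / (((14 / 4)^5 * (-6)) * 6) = 11258999068426240 / 13644477536891652171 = 0.00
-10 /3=-3.33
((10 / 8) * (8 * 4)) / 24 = 5 / 3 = 1.67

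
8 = 8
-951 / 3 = -317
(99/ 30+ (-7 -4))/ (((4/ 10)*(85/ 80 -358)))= 308/ 5711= 0.05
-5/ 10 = -1/ 2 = -0.50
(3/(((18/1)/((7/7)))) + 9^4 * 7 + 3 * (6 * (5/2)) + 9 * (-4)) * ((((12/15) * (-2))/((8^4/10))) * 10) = -1378085/768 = -1794.38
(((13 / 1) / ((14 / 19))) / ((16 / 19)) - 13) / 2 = 1781 / 448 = 3.98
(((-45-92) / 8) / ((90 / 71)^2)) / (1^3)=-690617 / 64800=-10.66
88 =88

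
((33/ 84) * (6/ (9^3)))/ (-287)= -11/ 976374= -0.00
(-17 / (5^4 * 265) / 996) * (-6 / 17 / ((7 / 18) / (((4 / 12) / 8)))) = 0.00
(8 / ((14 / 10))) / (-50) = -0.11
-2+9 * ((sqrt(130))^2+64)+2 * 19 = 1782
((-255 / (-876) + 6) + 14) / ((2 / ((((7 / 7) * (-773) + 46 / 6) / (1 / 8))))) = -4534600 / 73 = -62117.81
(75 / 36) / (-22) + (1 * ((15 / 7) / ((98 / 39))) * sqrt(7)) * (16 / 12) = -25 / 264 + 390 * sqrt(7) / 343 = 2.91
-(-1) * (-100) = -100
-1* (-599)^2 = -358801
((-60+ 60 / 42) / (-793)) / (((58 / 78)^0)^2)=0.07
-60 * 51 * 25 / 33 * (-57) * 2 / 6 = 484500 / 11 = 44045.45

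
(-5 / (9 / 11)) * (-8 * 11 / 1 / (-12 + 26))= 2420 / 63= 38.41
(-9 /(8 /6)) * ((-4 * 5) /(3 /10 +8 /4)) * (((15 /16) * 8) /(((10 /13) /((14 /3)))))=61425 /23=2670.65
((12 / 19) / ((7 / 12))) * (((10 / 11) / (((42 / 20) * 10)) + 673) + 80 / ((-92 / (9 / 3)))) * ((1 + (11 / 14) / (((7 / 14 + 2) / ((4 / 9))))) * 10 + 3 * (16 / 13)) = 704310892832 / 64303239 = 10952.96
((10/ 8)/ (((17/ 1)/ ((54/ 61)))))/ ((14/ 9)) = 0.04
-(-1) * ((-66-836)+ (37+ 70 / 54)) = -23320 / 27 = -863.70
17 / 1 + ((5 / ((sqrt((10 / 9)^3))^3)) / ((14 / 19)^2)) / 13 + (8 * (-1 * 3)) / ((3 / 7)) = -39 + 7105563 * sqrt(10) / 50960000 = -38.56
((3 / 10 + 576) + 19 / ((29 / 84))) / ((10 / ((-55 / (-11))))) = 183087 / 580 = 315.67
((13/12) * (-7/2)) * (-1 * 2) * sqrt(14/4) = 91 * sqrt(14)/24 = 14.19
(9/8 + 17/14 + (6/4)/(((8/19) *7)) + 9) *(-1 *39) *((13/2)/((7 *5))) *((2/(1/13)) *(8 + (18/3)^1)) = -8746257/280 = -31236.63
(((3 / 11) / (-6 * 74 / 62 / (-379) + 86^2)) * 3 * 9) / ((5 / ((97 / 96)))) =30770631 / 152936653760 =0.00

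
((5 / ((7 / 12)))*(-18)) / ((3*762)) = -0.07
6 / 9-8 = -22 / 3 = -7.33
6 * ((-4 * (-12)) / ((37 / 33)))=9504 / 37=256.86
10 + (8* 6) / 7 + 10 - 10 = 118 / 7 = 16.86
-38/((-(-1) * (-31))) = 38/31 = 1.23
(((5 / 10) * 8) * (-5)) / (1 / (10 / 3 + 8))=-680 / 3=-226.67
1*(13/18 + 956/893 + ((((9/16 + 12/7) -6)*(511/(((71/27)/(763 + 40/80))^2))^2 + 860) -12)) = -361230979239457599916216665155/52283822130432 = -6909039250005437.48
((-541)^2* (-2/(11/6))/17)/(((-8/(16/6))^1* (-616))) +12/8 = -124742/14399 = -8.66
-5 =-5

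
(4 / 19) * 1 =4 / 19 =0.21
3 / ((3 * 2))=1 / 2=0.50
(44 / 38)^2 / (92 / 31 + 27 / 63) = 9548 / 24187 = 0.39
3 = 3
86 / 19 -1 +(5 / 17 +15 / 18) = 9019 / 1938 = 4.65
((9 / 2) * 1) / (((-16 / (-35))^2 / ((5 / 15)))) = 3675 / 512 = 7.18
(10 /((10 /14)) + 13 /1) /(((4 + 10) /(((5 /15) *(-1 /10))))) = -9 /140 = -0.06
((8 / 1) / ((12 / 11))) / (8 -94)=-11 / 129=-0.09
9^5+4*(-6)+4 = 59029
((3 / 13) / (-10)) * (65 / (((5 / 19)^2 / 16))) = -8664 / 25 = -346.56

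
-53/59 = -0.90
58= 58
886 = 886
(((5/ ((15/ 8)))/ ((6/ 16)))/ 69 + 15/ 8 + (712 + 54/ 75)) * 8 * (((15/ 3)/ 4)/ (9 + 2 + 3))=88765499/ 173880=510.50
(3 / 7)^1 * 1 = 3 / 7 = 0.43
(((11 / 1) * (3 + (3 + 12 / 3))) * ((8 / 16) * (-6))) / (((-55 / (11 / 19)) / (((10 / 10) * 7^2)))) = 170.21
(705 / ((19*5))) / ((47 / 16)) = 48 / 19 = 2.53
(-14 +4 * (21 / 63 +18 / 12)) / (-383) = 20 / 1149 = 0.02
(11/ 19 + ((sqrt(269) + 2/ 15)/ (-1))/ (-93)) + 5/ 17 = sqrt(269)/ 93 + 394036/ 450585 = 1.05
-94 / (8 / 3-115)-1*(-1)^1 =619 / 337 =1.84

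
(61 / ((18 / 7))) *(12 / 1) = 854 / 3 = 284.67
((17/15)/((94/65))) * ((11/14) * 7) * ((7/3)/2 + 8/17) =23881/3384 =7.06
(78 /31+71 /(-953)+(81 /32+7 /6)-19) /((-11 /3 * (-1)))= -3.51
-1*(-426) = 426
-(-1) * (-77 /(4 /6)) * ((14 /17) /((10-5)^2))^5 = -62118672 /13865791015625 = -0.00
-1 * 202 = -202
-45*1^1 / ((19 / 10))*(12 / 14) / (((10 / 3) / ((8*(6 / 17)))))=-17.20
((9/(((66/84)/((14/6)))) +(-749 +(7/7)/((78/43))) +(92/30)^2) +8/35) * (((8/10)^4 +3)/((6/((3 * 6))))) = -683540056523/93843750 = -7283.81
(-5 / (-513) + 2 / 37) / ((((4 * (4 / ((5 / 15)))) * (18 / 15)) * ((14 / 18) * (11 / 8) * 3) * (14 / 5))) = 4325 / 35076888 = 0.00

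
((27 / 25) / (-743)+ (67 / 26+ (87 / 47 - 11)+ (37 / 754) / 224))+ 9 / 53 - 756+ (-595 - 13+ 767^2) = 4586694182673559753 / 7814872811200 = 586918.60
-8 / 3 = -2.67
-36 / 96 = -3 / 8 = -0.38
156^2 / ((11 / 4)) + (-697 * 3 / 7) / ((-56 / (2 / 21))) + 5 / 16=8850.28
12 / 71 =0.17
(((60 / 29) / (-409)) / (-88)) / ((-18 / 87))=-5 / 17996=-0.00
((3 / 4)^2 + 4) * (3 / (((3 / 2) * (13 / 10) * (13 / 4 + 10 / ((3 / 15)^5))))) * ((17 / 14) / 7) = 6205 / 159266562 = 0.00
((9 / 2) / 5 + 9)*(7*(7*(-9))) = -43659 / 10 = -4365.90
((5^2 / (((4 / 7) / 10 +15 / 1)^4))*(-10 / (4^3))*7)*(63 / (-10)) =0.00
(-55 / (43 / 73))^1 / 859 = -4015 / 36937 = -0.11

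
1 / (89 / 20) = 20 / 89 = 0.22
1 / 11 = 0.09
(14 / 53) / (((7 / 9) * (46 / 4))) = 36 / 1219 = 0.03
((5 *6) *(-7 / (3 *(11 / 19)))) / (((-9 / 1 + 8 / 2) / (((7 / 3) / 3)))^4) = -638666 / 9021375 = -0.07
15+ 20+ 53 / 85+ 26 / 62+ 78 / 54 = 889012 / 23715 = 37.49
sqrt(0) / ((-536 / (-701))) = 0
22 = 22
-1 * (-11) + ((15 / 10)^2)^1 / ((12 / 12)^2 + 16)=757 / 68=11.13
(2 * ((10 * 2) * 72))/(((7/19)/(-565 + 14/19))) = -30876480/7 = -4410925.71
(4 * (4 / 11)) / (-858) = -8 / 4719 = -0.00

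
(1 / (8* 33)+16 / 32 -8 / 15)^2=169 / 193600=0.00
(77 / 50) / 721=11 / 5150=0.00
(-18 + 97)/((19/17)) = 1343/19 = 70.68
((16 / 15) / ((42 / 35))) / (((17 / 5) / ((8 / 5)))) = 64 / 153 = 0.42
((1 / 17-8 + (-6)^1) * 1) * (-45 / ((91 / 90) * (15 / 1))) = 63990 / 1547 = 41.36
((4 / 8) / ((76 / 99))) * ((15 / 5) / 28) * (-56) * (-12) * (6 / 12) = 23.45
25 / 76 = 0.33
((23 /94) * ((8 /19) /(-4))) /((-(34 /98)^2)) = 55223 /258077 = 0.21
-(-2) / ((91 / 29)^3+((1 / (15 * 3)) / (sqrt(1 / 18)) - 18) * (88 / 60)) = 0.43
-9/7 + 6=33/7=4.71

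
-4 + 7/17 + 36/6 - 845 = -14324/17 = -842.59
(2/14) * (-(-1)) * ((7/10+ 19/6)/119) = 58/12495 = 0.00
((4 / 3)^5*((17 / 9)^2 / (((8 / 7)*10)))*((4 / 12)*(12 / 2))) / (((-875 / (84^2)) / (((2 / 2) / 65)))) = -29001728 / 88846875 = -0.33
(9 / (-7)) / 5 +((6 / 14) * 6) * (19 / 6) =276 / 35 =7.89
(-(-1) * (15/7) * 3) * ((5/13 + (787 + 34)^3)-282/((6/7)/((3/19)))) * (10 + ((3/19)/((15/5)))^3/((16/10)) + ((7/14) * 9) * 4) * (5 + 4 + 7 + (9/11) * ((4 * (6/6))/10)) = 848643851606349504591/521805284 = 1626361168865.34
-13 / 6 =-2.17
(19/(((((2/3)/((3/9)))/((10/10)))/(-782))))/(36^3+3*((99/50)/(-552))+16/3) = -205040400/1287852503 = -0.16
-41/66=-0.62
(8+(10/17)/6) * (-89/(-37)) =36757/1887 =19.48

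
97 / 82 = 1.18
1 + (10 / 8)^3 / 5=89 / 64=1.39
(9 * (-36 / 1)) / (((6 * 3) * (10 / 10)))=-18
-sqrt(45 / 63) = -sqrt(35) / 7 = -0.85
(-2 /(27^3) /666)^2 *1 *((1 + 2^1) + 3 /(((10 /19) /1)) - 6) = 1 /15911359483230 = 0.00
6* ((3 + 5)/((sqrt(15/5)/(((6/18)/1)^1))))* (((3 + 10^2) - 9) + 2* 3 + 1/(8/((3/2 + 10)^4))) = 21119.55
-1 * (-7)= 7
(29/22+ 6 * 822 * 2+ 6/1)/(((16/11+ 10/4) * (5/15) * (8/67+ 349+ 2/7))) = 101852261/4752259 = 21.43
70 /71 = 0.99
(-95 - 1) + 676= 580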